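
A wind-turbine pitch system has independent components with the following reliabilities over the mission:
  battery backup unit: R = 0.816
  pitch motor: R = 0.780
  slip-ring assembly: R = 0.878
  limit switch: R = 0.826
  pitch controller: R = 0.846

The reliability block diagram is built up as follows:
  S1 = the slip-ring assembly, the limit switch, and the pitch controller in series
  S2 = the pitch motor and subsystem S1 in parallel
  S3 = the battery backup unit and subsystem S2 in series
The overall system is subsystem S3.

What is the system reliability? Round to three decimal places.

0.747

Series (slip-ring assembly, limit switch, and pitch controller): 0.87800 × 0.82600 × 0.84600 = 0.61354
Parallel (pitch motor and [0.61354]): 1 − (1 − 0.78000)(1 − 0.61354) = 0.91498
Series (battery backup unit and [0.91498]): 0.81600 × 0.91498 = 0.747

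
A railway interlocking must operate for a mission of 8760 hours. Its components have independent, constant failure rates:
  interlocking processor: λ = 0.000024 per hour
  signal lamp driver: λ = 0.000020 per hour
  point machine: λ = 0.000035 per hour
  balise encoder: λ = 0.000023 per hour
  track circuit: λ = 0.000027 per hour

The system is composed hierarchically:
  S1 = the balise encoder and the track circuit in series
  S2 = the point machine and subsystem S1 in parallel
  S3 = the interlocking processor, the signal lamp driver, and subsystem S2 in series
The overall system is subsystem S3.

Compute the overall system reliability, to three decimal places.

0.616

R(interlocking processor) = exp(−0.000024 × 8760) = 0.81039
R(signal lamp driver) = exp(−0.000020 × 8760) = 0.83929
R(point machine) = exp(−0.000035 × 8760) = 0.73594
R(balise encoder) = exp(−0.000023 × 8760) = 0.81752
R(track circuit) = exp(−0.000027 × 8760) = 0.78937
Series (balise encoder and track circuit): 0.81752 × 0.78937 = 0.64533
Parallel (point machine and [0.64533]): 1 − (1 − 0.73594)(1 − 0.64533) = 0.90635
Series (interlocking processor, signal lamp driver, and [0.90635]): 0.81039 × 0.83929 × 0.90635 = 0.616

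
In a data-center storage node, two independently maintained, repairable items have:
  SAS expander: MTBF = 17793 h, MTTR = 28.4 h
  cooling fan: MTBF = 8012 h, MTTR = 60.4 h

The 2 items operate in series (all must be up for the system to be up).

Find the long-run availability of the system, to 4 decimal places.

0.9909

A(SAS expander) = MTBF/(MTBF+MTTR) = 17793/(17793+28.4) = 0.998406
A(cooling fan) = MTBF/(MTBF+MTTR) = 8012/(8012+60.4) = 0.992518
Series availability: 0.998406 × 0.992518 = 0.9909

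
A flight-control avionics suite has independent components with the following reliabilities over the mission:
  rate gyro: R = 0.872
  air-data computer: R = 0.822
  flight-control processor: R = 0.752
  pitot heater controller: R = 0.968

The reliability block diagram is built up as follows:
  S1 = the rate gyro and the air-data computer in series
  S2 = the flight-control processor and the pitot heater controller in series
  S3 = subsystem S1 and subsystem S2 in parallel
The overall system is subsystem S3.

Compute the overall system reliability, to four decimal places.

Series (rate gyro and air-data computer): 0.872000 × 0.822000 = 0.716784
Series (flight-control processor and pitot heater controller): 0.752000 × 0.968000 = 0.727936
Parallel ([0.716784] and [0.727936]): 1 − (1 − 0.716784)(1 − 0.727936) = 0.9229

0.9229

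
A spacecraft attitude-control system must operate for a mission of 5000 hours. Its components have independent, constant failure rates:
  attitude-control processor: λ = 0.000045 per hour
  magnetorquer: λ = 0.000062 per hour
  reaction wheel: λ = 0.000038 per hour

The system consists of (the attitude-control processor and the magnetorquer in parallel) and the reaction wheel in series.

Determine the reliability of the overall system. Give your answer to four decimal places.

0.7825

R(attitude-control processor) = exp(−0.000045 × 5000) = 0.798516
R(magnetorquer) = exp(−0.000062 × 5000) = 0.733447
R(reaction wheel) = exp(−0.000038 × 5000) = 0.826959
Parallel (attitude-control processor and magnetorquer): 1 − (1 − 0.798516)(1 − 0.733447) = 0.946294
Series ([0.946294] and reaction wheel): 0.946294 × 0.826959 = 0.7825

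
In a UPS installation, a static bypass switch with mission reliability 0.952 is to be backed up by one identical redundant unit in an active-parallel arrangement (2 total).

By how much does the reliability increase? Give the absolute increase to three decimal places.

R_before = 0.952
R_after = 1 − (1 − 0.952)^2 = 0.998
ΔR = 0.998 − 0.952 = 0.046

0.046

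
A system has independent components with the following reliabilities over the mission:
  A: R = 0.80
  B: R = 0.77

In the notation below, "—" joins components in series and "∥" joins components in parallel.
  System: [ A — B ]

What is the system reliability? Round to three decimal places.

Series (A and B): 0.80000 × 0.77000 = 0.616

0.616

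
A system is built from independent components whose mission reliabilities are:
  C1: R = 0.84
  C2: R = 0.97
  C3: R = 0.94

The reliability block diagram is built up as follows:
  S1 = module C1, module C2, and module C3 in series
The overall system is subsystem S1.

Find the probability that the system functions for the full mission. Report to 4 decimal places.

Series (C1, C2, and C3): 0.840000 × 0.970000 × 0.940000 = 0.7659

0.7659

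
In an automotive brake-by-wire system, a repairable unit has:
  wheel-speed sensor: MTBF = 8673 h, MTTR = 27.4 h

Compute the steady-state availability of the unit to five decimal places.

A(wheel-speed sensor) = MTBF/(MTBF+MTTR) = 8673/(8673+27.4) = 0.99685

0.99685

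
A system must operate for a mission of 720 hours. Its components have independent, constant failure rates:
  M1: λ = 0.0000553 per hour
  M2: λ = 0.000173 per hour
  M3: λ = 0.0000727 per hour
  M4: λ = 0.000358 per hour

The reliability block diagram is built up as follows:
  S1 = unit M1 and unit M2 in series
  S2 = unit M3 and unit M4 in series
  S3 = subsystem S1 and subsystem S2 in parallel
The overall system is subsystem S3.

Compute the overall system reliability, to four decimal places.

R(M1) = exp(−0.0000553 × 720) = 0.960966
R(M2) = exp(−0.000173 × 720) = 0.882885
R(M3) = exp(−0.0000727 × 720) = 0.949002
R(M4) = exp(−0.000358 × 720) = 0.772781
Series (M1 and M2): 0.960966 × 0.882885 = 0.848422
Series (M3 and M4): 0.949002 × 0.772781 = 0.733371
Parallel ([0.848422] and [0.733371]): 1 − (1 − 0.848422)(1 − 0.733371) = 0.9596

0.9596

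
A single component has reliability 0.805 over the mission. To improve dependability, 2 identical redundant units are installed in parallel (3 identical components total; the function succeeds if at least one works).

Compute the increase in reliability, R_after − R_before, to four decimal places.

R_before = 0.805
R_after = 1 − (1 − 0.805)^3 = 0.9926
ΔR = 0.9926 − 0.805 = 0.1876

0.1876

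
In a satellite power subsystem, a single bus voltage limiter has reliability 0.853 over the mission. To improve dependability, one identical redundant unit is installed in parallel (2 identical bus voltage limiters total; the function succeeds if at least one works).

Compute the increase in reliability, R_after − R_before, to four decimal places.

0.1254

R_before = 0.853
R_after = 1 − (1 − 0.853)^2 = 0.9784
ΔR = 0.9784 − 0.853 = 0.1254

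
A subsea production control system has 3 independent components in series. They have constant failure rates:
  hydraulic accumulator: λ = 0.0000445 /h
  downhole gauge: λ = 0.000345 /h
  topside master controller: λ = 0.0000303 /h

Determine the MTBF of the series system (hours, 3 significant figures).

2380

Series of exponential components: λ_sys = Σ λ_i
λ_sys = 0.0000445 + 0.000345 + 0.0000303 = 4.1980e-04 /h
MTBF = 1 / λ_sys = 2380 h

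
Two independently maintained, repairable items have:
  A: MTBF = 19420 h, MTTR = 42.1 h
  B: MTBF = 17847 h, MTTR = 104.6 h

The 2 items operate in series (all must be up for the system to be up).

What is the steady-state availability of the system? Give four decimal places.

A(A) = MTBF/(MTBF+MTTR) = 19420/(19420+42.1) = 0.997837
A(B) = MTBF/(MTBF+MTTR) = 17847/(17847+104.6) = 0.994173
Series availability: 0.997837 × 0.994173 = 0.9920

0.9920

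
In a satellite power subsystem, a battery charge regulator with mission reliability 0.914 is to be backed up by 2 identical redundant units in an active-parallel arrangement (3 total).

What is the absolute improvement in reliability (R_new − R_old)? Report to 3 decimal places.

0.085

R_before = 0.914
R_after = 1 − (1 − 0.914)^3 = 0.999
ΔR = 0.999 − 0.914 = 0.085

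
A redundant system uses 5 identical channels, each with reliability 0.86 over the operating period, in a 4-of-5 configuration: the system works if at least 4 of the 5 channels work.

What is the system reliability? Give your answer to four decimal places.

0.8533

R = Σ_{i=4}^{5} C(5,i) p^i (1−p)^{5−i} with p = 0.86
C(5,4)·0.86^4·0.14^1 = 0.382906
C(5,5)·0.86^5·0.14^0 = 0.470427
Sum = 0.8533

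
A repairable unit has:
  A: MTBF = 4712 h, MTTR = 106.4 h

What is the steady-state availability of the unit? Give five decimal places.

A(A) = MTBF/(MTBF+MTTR) = 4712/(4712+106.4) = 0.97792

0.97792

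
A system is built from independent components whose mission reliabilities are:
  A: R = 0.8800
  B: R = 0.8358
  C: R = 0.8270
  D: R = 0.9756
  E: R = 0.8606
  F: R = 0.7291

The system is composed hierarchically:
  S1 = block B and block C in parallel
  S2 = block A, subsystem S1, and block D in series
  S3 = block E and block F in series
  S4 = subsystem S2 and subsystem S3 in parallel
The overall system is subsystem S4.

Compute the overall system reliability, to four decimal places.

0.9382

Parallel (B and C): 1 − (1 − 0.835800)(1 − 0.827000) = 0.971593
Series (A, [0.971593], and D): 0.880000 × 0.971593 × 0.975600 = 0.834140
Series (E and F): 0.860600 × 0.729100 = 0.627463
Parallel ([0.834140] and [0.627463]): 1 − (1 − 0.834140)(1 − 0.627463) = 0.9382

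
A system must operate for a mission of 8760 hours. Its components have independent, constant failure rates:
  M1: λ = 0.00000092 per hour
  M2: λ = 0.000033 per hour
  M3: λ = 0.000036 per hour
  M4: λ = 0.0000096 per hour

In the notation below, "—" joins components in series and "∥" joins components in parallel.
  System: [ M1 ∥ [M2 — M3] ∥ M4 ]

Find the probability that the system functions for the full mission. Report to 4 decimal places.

0.9997

R(M1) = exp(−0.00000092 × 8760) = 0.991973
R(M2) = exp(−0.000033 × 8760) = 0.748952
R(M3) = exp(−0.000036 × 8760) = 0.729526
R(M4) = exp(−0.0000096 × 8760) = 0.919343
Series (M2 and M3): 0.748952 × 0.729526 = 0.546380
Parallel (M1, [0.546380], and M4): 1 − (1 − 0.991973)(1 − 0.546380)(1 − 0.919343) = 0.9997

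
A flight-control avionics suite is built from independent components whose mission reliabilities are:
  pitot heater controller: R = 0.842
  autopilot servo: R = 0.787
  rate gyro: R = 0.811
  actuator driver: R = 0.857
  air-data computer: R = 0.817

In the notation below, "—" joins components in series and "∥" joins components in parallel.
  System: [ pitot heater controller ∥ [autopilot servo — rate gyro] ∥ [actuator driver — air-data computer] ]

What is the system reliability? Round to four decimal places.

Series (autopilot servo and rate gyro): 0.787000 × 0.811000 = 0.638257
Series (actuator driver and air-data computer): 0.857000 × 0.817000 = 0.700169
Parallel (pitot heater controller, [0.638257], and [0.700169]): 1 − (1 − 0.842000)(1 − 0.638257)(1 − 0.700169) = 0.9829

0.9829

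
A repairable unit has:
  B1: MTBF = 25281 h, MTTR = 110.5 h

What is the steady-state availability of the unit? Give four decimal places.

0.9956

A(B1) = MTBF/(MTBF+MTTR) = 25281/(25281+110.5) = 0.9956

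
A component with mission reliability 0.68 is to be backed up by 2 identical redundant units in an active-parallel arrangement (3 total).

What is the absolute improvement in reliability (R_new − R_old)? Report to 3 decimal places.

R_before = 0.68
R_after = 1 − (1 − 0.68)^3 = 0.967
ΔR = 0.967 − 0.68 = 0.287

0.287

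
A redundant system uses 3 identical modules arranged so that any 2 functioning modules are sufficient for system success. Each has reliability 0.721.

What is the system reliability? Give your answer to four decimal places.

0.8099

R = Σ_{i=2}^{3} C(3,i) p^i (1−p)^{3−i} with p = 0.721
C(3,2)·0.721^2·0.279^1 = 0.435107
C(3,3)·0.721^3·0.279^0 = 0.374805
Sum = 0.8099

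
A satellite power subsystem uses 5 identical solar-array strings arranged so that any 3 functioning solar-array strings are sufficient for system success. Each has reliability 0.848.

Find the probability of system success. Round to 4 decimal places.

0.9724

R = Σ_{i=3}^{5} C(5,i) p^i (1−p)^{5−i} with p = 0.848
C(5,3)·0.848^3·0.152^2 = 0.140888
C(5,4)·0.848^4·0.152^1 = 0.393004
C(5,5)·0.848^5·0.152^0 = 0.438510
Sum = 0.9724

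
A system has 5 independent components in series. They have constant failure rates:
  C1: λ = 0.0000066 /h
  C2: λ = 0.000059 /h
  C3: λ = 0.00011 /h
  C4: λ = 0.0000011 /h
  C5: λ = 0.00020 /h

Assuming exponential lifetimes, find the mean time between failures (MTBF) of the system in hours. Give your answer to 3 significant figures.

2650

Series of exponential components: λ_sys = Σ λ_i
λ_sys = 0.0000066 + 0.000059 + 0.00011 + 0.0000011 + 0.00020 = 3.7670e-04 /h
MTBF = 1 / λ_sys = 2650 h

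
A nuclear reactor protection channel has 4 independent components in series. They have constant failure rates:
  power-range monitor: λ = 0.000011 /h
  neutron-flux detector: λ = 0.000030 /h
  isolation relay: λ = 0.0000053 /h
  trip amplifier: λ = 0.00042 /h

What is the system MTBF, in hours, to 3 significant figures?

Series of exponential components: λ_sys = Σ λ_i
λ_sys = 0.000011 + 0.000030 + 0.0000053 + 0.00042 = 4.6630e-04 /h
MTBF = 1 / λ_sys = 2140 h

2140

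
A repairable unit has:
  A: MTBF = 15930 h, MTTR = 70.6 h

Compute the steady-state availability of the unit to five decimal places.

A(A) = MTBF/(MTBF+MTTR) = 15930/(15930+70.6) = 0.99559

0.99559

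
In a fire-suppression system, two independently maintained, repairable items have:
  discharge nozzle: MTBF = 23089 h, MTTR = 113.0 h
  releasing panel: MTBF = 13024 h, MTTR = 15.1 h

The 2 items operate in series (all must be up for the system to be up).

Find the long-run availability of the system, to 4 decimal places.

A(discharge nozzle) = MTBF/(MTBF+MTTR) = 23089/(23089+113.0) = 0.995130
A(releasing panel) = MTBF/(MTBF+MTTR) = 13024/(13024+15.1) = 0.998842
Series availability: 0.995130 × 0.998842 = 0.9940

0.9940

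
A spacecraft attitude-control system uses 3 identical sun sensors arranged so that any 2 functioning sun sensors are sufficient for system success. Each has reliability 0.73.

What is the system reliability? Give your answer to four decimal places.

0.8207

R = Σ_{i=2}^{3} C(3,i) p^i (1−p)^{3−i} with p = 0.73
C(3,2)·0.73^2·0.27^1 = 0.431649
C(3,3)·0.73^3·0.27^0 = 0.389017
Sum = 0.8207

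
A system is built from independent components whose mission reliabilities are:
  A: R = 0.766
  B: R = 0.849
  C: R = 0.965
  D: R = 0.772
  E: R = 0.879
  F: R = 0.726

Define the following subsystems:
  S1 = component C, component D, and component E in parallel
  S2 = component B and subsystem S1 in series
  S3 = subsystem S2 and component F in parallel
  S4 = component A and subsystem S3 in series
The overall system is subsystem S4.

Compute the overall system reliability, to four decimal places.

Parallel (C, D, and E): 1 − (1 − 0.965000)(1 − 0.772000)(1 − 0.879000) = 0.999034
Series (B and [0.999034]): 0.849000 × 0.999034 = 0.848180
Parallel ([0.848180] and F): 1 − (1 − 0.848180)(1 − 0.726000) = 0.958401
Series (A and [0.958401]): 0.766000 × 0.958401 = 0.7341

0.7341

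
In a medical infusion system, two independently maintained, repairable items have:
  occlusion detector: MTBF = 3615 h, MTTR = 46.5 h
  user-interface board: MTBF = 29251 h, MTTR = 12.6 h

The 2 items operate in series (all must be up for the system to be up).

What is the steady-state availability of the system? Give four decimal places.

A(occlusion detector) = MTBF/(MTBF+MTTR) = 3615/(3615+46.5) = 0.987300
A(user-interface board) = MTBF/(MTBF+MTTR) = 29251/(29251+12.6) = 0.999569
Series availability: 0.987300 × 0.999569 = 0.9869

0.9869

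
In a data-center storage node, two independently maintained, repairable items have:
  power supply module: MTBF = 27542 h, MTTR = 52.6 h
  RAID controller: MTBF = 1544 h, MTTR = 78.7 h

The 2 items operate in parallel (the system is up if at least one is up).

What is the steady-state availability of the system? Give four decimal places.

0.9999

A(power supply module) = MTBF/(MTBF+MTTR) = 27542/(27542+52.6) = 0.998094
A(RAID controller) = MTBF/(MTBF+MTTR) = 1544/(1544+78.7) = 0.951501
Parallel availability: 1 − (1 − 0.998094)(1 − 0.951501) = 0.9999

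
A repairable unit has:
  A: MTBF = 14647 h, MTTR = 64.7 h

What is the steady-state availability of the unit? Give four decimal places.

A(A) = MTBF/(MTBF+MTTR) = 14647/(14647+64.7) = 0.9956

0.9956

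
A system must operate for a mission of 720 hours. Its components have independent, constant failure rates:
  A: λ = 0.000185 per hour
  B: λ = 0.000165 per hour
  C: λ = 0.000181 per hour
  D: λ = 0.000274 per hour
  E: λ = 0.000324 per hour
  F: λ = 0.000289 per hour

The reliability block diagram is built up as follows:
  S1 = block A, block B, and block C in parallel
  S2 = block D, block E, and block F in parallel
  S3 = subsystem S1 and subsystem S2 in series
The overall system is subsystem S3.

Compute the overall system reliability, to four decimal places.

0.9913

R(A) = exp(−0.000185 × 720) = 0.875290
R(B) = exp(−0.000165 × 720) = 0.887985
R(C) = exp(−0.000181 × 720) = 0.877814
R(D) = exp(−0.000274 × 720) = 0.820961
R(E) = exp(−0.000324 × 720) = 0.791932
R(F) = exp(−0.000289 × 720) = 0.812142
Parallel (A, B, and C): 1 − (1 − 0.875290)(1 − 0.887985)(1 − 0.877814) = 0.998293
Parallel (D, E, and F): 1 − (1 − 0.820961)(1 − 0.791932)(1 − 0.812142) = 0.993002
Series ([0.998293] and [0.993002]): 0.998293 × 0.993002 = 0.9913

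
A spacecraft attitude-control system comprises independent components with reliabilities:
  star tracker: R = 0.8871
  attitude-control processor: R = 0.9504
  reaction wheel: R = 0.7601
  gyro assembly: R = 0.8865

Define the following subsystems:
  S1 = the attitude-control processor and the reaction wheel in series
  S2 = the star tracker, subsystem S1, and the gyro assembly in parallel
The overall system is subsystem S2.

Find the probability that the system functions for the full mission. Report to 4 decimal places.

Series (attitude-control processor and reaction wheel): 0.950400 × 0.760100 = 0.722399
Parallel (star tracker, [0.722399], and gyro assembly): 1 − (1 − 0.887100)(1 − 0.722399)(1 − 0.886500) = 0.9964

0.9964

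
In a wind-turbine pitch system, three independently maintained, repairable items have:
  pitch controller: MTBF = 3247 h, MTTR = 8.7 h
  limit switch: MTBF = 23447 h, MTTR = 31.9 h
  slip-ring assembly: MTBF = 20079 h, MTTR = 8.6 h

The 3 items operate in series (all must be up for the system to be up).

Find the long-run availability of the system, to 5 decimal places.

A(pitch controller) = MTBF/(MTBF+MTTR) = 3247/(3247+8.7) = 0.997328
A(limit switch) = MTBF/(MTBF+MTTR) = 23447/(23447+31.9) = 0.998641
A(slip-ring assembly) = MTBF/(MTBF+MTTR) = 20079/(20079+8.6) = 0.999572
Series availability: 0.997328 × 0.998641 × 0.999572 = 0.99555

0.99555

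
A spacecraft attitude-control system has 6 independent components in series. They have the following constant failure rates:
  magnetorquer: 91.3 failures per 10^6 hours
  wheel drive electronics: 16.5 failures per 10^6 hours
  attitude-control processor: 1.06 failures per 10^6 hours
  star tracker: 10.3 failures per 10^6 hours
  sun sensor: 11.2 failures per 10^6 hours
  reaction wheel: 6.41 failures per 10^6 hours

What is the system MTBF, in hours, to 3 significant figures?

Series of exponential components: λ_sys = Σ λ_i
λ_sys = 0.0000913 + 0.0000165 + 0.00000106 + 0.0000103 + 0.0000112 + 0.00000641 = 1.3677e-04 /h
MTBF = 1 / λ_sys = 7310 h

7310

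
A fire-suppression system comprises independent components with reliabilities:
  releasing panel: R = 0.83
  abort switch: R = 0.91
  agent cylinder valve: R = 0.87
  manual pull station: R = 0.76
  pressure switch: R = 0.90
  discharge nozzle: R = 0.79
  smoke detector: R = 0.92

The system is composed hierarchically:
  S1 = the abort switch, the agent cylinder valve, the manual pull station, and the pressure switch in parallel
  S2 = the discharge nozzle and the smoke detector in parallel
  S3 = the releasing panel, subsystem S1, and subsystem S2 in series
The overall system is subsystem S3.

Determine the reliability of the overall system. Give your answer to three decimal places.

0.816

Parallel (abort switch, agent cylinder valve, manual pull station, and pressure switch): 1 − (1 − 0.91000)(1 − 0.87000)(1 − 0.76000)(1 − 0.90000) = 0.99972
Parallel (discharge nozzle and smoke detector): 1 − (1 − 0.79000)(1 − 0.92000) = 0.98320
Series (releasing panel, [0.99972], and [0.98320]): 0.83000 × 0.99972 × 0.98320 = 0.816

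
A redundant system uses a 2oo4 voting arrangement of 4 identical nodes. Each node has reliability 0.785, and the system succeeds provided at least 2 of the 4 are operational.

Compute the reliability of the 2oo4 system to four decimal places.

R = Σ_{i=2}^{4} C(4,i) p^i (1−p)^{4−i} with p = 0.785
C(4,2)·0.785^2·0.215^2 = 0.170910
C(4,3)·0.785^3·0.215^1 = 0.416013
C(4,4)·0.785^4·0.215^0 = 0.379733
Sum = 0.9667

0.9667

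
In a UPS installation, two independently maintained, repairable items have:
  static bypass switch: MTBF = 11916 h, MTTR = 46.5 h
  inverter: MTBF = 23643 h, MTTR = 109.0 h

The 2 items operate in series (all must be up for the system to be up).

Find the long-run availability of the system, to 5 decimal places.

A(static bypass switch) = MTBF/(MTBF+MTTR) = 11916/(11916+46.5) = 0.996113
A(inverter) = MTBF/(MTBF+MTTR) = 23643/(23643+109.0) = 0.995411
Series availability: 0.996113 × 0.995411 = 0.99154

0.99154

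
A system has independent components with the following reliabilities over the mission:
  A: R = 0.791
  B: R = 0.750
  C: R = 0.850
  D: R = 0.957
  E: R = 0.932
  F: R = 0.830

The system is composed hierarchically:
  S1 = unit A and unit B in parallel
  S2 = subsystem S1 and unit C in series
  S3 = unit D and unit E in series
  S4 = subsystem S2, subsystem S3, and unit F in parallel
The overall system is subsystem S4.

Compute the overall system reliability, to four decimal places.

0.9964

Parallel (A and B): 1 − (1 − 0.791000)(1 − 0.750000) = 0.947750
Series ([0.947750] and C): 0.947750 × 0.850000 = 0.805588
Series (D and E): 0.957000 × 0.932000 = 0.891924
Parallel ([0.805588], [0.891924], and F): 1 − (1 − 0.805588)(1 − 0.891924)(1 − 0.830000) = 0.9964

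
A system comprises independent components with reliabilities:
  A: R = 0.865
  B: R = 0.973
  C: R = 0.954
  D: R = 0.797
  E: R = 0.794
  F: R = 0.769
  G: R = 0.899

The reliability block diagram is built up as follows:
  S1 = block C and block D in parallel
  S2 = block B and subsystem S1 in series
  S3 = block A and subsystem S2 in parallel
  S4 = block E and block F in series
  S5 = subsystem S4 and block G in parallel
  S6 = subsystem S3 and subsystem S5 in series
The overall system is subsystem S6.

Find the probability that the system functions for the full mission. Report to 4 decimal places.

0.9560

Parallel (C and D): 1 − (1 − 0.954000)(1 − 0.797000) = 0.990662
Series (B and [0.990662]): 0.973000 × 0.990662 = 0.963914
Parallel (A and [0.963914]): 1 − (1 − 0.865000)(1 − 0.963914) = 0.995128
Series (E and F): 0.794000 × 0.769000 = 0.610586
Parallel ([0.610586] and G): 1 − (1 − 0.610586)(1 − 0.899000) = 0.960669
Series ([0.995128] and [0.960669]): 0.995128 × 0.960669 = 0.9560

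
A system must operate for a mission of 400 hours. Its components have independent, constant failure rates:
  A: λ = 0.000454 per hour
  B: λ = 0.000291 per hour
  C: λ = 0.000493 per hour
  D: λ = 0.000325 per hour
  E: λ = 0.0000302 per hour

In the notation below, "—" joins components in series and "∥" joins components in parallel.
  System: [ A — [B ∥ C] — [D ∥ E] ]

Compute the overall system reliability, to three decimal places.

R(A) = exp(−0.000454 × 400) = 0.83393
R(B) = exp(−0.000291 × 400) = 0.89012
R(C) = exp(−0.000493 × 400) = 0.82103
R(D) = exp(−0.000325 × 400) = 0.87810
R(E) = exp(−0.0000302 × 400) = 0.98799
Parallel (B and C): 1 − (1 − 0.89012)(1 − 0.82103) = 0.98033
Parallel (D and E): 1 − (1 − 0.87810)(1 − 0.98799) = 0.99854
Series (A, [0.98033], and [0.99854]): 0.83393 × 0.98033 × 0.99854 = 0.816

0.816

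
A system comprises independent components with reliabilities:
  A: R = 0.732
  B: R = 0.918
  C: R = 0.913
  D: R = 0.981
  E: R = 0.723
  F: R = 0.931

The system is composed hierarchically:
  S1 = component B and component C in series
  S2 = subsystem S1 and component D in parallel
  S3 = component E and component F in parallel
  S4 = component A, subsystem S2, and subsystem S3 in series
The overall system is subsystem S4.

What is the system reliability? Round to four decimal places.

0.7158

Series (B and C): 0.918000 × 0.913000 = 0.838134
Parallel ([0.838134] and D): 1 − (1 − 0.838134)(1 − 0.981000) = 0.996925
Parallel (E and F): 1 − (1 − 0.723000)(1 − 0.931000) = 0.980887
Series (A, [0.996925], and [0.980887]): 0.732000 × 0.996925 × 0.980887 = 0.7158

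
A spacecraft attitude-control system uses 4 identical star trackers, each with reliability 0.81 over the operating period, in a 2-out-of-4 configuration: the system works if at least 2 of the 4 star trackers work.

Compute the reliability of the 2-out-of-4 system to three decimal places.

0.976

R = Σ_{i=2}^{4} C(4,i) p^i (1−p)^{4−i} with p = 0.81
C(4,2)·0.81^2·0.19^2 = 0.14211
C(4,3)·0.81^3·0.19^1 = 0.40390
C(4,4)·0.81^4·0.19^0 = 0.43047
Sum = 0.976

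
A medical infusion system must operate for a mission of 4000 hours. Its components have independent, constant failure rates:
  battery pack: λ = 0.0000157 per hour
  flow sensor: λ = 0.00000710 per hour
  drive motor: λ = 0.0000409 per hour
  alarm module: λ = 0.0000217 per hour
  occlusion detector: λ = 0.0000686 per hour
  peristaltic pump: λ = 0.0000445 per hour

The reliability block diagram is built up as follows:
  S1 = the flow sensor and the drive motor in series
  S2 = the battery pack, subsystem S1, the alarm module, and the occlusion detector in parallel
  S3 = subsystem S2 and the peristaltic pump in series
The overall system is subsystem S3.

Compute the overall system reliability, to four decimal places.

0.8368

R(battery pack) = exp(−0.0000157 × 4000) = 0.939131
R(flow sensor) = exp(−0.00000710 × 4000) = 0.971999
R(drive motor) = exp(−0.0000409 × 4000) = 0.849082
R(alarm module) = exp(−0.0000217 × 4000) = 0.916860
R(occlusion detector) = exp(−0.0000686 × 4000) = 0.760028
R(peristaltic pump) = exp(−0.0000445 × 4000) = 0.836942
Series (flow sensor and drive motor): 0.971999 × 0.849082 = 0.825307
Parallel (battery pack, [0.825307], alarm module, and occlusion detector): 1 − (1 − 0.939131)(1 − 0.825307)(1 − 0.916860)(1 − 0.760028) = 0.999788
Series ([0.999788] and peristaltic pump): 0.999788 × 0.836942 = 0.8368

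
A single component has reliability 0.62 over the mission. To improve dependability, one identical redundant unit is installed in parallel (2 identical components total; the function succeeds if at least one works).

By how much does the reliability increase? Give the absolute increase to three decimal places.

R_before = 0.62
R_after = 1 − (1 − 0.62)^2 = 0.856
ΔR = 0.856 − 0.62 = 0.236

0.236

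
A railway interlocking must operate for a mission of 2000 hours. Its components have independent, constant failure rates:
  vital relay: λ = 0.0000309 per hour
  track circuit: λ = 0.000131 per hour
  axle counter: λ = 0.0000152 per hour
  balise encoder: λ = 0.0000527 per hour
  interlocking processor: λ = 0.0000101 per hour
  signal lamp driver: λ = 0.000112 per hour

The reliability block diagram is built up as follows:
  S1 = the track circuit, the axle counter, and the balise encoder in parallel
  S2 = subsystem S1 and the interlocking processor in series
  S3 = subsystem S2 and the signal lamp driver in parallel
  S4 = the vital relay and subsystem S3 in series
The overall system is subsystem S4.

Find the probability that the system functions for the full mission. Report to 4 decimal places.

0.9362

R(vital relay) = exp(−0.0000309 × 2000) = 0.940071
R(track circuit) = exp(−0.000131 × 2000) = 0.769511
R(axle counter) = exp(−0.0000152 × 2000) = 0.970057
R(balise encoder) = exp(−0.0000527 × 2000) = 0.899964
R(interlocking processor) = exp(−0.0000101 × 2000) = 0.980003
R(signal lamp driver) = exp(−0.000112 × 2000) = 0.799315
Parallel (track circuit, axle counter, and balise encoder): 1 − (1 − 0.769511)(1 − 0.970057)(1 − 0.899964) = 0.999310
Series ([0.999310] and interlocking processor): 0.999310 × 0.980003 = 0.979327
Parallel ([0.979327] and signal lamp driver): 1 − (1 − 0.979327)(1 − 0.799315) = 0.995851
Series (vital relay and [0.995851]): 0.940071 × 0.995851 = 0.9362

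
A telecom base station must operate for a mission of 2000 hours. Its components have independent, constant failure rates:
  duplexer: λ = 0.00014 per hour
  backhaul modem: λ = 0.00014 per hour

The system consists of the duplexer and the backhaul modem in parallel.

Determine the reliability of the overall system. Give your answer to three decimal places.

R(duplexer) = exp(−0.00014 × 2000) = 0.75578
R(backhaul modem) = exp(−0.00014 × 2000) = 0.75578
Parallel (duplexer and backhaul modem): 1 − (1 − 0.75578)(1 − 0.75578) = 0.940

0.940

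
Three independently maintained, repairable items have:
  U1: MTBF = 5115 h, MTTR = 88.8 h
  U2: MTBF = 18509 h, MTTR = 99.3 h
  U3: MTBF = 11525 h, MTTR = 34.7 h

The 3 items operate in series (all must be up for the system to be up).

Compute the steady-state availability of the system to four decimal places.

0.9748

A(U1) = MTBF/(MTBF+MTTR) = 5115/(5115+88.8) = 0.982936
A(U2) = MTBF/(MTBF+MTTR) = 18509/(18509+99.3) = 0.994664
A(U3) = MTBF/(MTBF+MTTR) = 11525/(11525+34.7) = 0.996998
Series availability: 0.982936 × 0.994664 × 0.996998 = 0.9748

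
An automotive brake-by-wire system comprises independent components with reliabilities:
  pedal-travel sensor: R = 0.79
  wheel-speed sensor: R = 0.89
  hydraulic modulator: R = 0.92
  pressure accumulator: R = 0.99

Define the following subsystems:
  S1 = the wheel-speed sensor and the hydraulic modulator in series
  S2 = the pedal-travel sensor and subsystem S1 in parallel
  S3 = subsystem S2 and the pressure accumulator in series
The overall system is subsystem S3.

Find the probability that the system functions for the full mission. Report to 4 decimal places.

0.9523

Series (wheel-speed sensor and hydraulic modulator): 0.890000 × 0.920000 = 0.818800
Parallel (pedal-travel sensor and [0.818800]): 1 − (1 − 0.790000)(1 − 0.818800) = 0.961948
Series ([0.961948] and pressure accumulator): 0.961948 × 0.990000 = 0.9523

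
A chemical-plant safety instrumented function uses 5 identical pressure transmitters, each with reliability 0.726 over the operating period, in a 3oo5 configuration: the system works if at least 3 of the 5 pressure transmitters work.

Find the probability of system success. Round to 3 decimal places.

R = Σ_{i=3}^{5} C(5,i) p^i (1−p)^{5−i} with p = 0.726
C(5,3)·0.726^3·0.274^2 = 0.28728
C(5,4)·0.726^4·0.274^1 = 0.38060
C(5,5)·0.726^5·0.274^0 = 0.20169
Sum = 0.870

0.870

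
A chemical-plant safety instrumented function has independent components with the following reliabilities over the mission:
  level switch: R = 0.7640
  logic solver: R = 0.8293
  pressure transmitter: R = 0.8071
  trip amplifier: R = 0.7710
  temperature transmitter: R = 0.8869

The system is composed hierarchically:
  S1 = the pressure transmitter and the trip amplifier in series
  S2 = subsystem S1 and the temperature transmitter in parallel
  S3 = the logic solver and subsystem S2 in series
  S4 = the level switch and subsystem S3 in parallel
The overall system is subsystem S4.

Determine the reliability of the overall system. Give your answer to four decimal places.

Series (pressure transmitter and trip amplifier): 0.807100 × 0.771000 = 0.622274
Parallel ([0.622274] and temperature transmitter): 1 − (1 − 0.622274)(1 − 0.886900) = 0.957279
Series (logic solver and [0.957279]): 0.829300 × 0.957279 = 0.793871
Parallel (level switch and [0.793871]): 1 − (1 − 0.764000)(1 − 0.793871) = 0.9514

0.9514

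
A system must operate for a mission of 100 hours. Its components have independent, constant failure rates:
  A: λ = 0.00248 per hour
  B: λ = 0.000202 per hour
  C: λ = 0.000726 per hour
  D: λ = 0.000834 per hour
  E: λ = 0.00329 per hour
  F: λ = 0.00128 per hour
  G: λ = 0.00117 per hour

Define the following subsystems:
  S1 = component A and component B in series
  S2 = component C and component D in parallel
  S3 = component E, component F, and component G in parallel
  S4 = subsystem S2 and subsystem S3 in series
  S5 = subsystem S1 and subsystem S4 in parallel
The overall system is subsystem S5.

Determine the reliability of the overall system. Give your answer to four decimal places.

R(A) = exp(−0.00248 × 100) = 0.780360
R(B) = exp(−0.000202 × 100) = 0.980003
R(C) = exp(−0.000726 × 100) = 0.929973
R(D) = exp(−0.000834 × 100) = 0.919983
R(E) = exp(−0.00329 × 100) = 0.719643
R(F) = exp(−0.00128 × 100) = 0.879853
R(G) = exp(−0.00117 × 100) = 0.889585
Series (A and B): 0.780360 × 0.980003 = 0.764755
Parallel (C and D): 1 − (1 − 0.929973)(1 − 0.919983) = 0.994397
Parallel (E, F, and G): 1 − (1 − 0.719643)(1 − 0.879853)(1 − 0.889585) = 0.996281
Series ([0.994397] and [0.996281]): 0.994397 × 0.996281 = 0.990699
Parallel ([0.764755] and [0.990699]): 1 − (1 − 0.764755)(1 − 0.990699) = 0.9978

0.9978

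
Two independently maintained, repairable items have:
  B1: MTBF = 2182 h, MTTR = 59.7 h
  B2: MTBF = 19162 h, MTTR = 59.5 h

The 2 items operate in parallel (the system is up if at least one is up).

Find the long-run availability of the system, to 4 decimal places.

A(B1) = MTBF/(MTBF+MTTR) = 2182/(2182+59.7) = 0.973368
A(B2) = MTBF/(MTBF+MTTR) = 19162/(19162+59.5) = 0.996905
Parallel availability: 1 − (1 − 0.973368)(1 − 0.996905) = 0.9999

0.9999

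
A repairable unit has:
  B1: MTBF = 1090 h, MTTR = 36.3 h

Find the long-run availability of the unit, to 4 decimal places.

0.9678

A(B1) = MTBF/(MTBF+MTTR) = 1090/(1090+36.3) = 0.9678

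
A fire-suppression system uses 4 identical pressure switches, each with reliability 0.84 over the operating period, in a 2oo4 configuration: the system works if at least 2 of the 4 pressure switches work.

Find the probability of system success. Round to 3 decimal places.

R = Σ_{i=2}^{4} C(4,i) p^i (1−p)^{4−i} with p = 0.84
C(4,2)·0.84^2·0.16^2 = 0.10838
C(4,3)·0.84^3·0.16^1 = 0.37933
C(4,4)·0.84^4·0.16^0 = 0.49787
Sum = 0.986

0.986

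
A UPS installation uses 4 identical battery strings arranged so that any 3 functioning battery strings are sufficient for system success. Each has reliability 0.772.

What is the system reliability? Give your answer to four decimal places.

R = Σ_{i=3}^{4} C(4,i) p^i (1−p)^{4−i} with p = 0.772
C(4,3)·0.772^3·0.228^1 = 0.419611
C(4,4)·0.772^4·0.228^0 = 0.355197
Sum = 0.7748

0.7748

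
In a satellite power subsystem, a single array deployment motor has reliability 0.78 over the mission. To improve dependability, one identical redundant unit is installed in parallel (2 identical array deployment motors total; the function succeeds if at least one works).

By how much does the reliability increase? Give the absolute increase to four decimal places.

0.1716

R_before = 0.78
R_after = 1 − (1 − 0.78)^2 = 0.9516
ΔR = 0.9516 − 0.78 = 0.1716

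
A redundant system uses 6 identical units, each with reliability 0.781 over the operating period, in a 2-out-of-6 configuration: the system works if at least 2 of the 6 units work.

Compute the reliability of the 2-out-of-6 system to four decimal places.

R = Σ_{i=2}^{6} C(6,i) p^i (1−p)^{6−i} with p = 0.781
C(6,2)·0.781^2·0.219^4 = 0.021046
C(6,3)·0.781^3·0.219^3 = 0.100073
C(6,4)·0.781^4·0.219^2 = 0.267660
C(6,5)·0.781^5·0.219^1 = 0.381813
C(6,6)·0.781^6·0.219^0 = 0.226937
Sum = 0.9975

0.9975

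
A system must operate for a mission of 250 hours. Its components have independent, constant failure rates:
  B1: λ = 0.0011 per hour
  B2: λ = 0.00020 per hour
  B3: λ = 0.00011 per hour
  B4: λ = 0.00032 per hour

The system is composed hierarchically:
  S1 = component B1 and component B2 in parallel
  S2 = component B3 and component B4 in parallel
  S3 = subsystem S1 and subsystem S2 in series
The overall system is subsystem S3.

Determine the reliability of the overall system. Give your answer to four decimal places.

0.9862

R(B1) = exp(−0.0011 × 250) = 0.759572
R(B2) = exp(−0.00020 × 250) = 0.951229
R(B3) = exp(−0.00011 × 250) = 0.972875
R(B4) = exp(−0.00032 × 250) = 0.923116
Parallel (B1 and B2): 1 − (1 − 0.759572)(1 − 0.951229) = 0.988274
Parallel (B3 and B4): 1 − (1 − 0.972875)(1 − 0.923116) = 0.997915
Series ([0.988274] and [0.997915]): 0.988274 × 0.997915 = 0.9862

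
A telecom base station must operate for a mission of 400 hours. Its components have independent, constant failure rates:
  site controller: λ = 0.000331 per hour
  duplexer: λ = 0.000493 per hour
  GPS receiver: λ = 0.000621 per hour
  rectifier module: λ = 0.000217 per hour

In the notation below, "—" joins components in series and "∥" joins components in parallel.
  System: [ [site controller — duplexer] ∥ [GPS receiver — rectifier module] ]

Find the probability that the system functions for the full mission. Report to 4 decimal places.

R(site controller) = exp(−0.000331 × 400) = 0.875991
R(duplexer) = exp(−0.000493 × 400) = 0.821026
R(GPS receiver) = exp(−0.000621 × 400) = 0.780048
R(rectifier module) = exp(−0.000217 × 400) = 0.916860
Series (site controller and duplexer): 0.875991 × 0.821026 = 0.719211
Series (GPS receiver and rectifier module): 0.780048 × 0.916860 = 0.715195
Parallel ([0.719211] and [0.715195]): 1 − (1 − 0.719211)(1 − 0.715195) = 0.9200

0.9200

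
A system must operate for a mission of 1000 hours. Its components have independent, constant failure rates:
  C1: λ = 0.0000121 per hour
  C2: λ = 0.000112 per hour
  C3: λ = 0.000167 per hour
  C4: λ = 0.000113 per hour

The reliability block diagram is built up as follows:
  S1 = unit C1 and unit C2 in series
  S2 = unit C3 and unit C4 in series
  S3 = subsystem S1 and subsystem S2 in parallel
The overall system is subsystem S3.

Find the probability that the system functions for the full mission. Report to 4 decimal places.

R(C1) = exp(−0.0000121 × 1000) = 0.987973
R(C2) = exp(−0.000112 × 1000) = 0.894044
R(C3) = exp(−0.000167 × 1000) = 0.846200
R(C4) = exp(−0.000113 × 1000) = 0.893151
Series (C1 and C2): 0.987973 × 0.894044 = 0.883291
Series (C3 and C4): 0.846200 × 0.893151 = 0.755784
Parallel ([0.883291] and [0.755784]): 1 − (1 − 0.883291)(1 − 0.755784) = 0.9715

0.9715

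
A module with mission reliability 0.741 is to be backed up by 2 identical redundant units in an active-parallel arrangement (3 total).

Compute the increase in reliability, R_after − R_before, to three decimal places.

R_before = 0.741
R_after = 1 − (1 − 0.741)^3 = 0.983
ΔR = 0.983 − 0.741 = 0.242

0.242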